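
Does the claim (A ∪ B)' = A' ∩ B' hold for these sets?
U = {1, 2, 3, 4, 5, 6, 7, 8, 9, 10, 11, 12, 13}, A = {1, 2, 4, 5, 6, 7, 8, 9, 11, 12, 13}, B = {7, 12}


LHS: A ∪ B = {1, 2, 4, 5, 6, 7, 8, 9, 11, 12, 13}
(A ∪ B)' = U \ (A ∪ B) = {3, 10}
A' = {3, 10}, B' = {1, 2, 3, 4, 5, 6, 8, 9, 10, 11, 13}
Claimed RHS: A' ∩ B' = {3, 10}
Identity is VALID: LHS = RHS = {3, 10} ✓

Identity is valid. (A ∪ B)' = A' ∩ B' = {3, 10}


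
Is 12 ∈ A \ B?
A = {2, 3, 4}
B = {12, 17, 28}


A = {2, 3, 4}, B = {12, 17, 28}
A \ B = elements in A but not in B
A \ B = {2, 3, 4}
Checking if 12 ∈ A \ B
12 is not in A \ B → False

12 ∉ A \ B


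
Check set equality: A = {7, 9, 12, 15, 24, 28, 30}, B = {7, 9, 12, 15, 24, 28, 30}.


Two sets are equal iff they have exactly the same elements.
A = {7, 9, 12, 15, 24, 28, 30}
B = {7, 9, 12, 15, 24, 28, 30}
Same elements → A = B

Yes, A = B


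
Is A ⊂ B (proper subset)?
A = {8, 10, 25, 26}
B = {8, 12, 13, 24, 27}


A ⊂ B requires: A ⊆ B AND A ≠ B.
A ⊆ B? No
A ⊄ B, so A is not a proper subset.

No, A is not a proper subset of B


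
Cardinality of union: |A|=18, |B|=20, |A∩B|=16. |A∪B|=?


|A ∪ B| = |A| + |B| - |A ∩ B|
= 18 + 20 - 16
= 22

|A ∪ B| = 22


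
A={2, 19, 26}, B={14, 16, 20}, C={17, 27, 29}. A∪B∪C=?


A ∪ B = {2, 14, 16, 19, 20, 26}
(A ∪ B) ∪ C = {2, 14, 16, 17, 19, 20, 26, 27, 29}

A ∪ B ∪ C = {2, 14, 16, 17, 19, 20, 26, 27, 29}


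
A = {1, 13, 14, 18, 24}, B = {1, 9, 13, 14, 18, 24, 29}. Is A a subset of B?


A ⊆ B means every element of A is in B.
All elements of A are in B.
So A ⊆ B.

Yes, A ⊆ B


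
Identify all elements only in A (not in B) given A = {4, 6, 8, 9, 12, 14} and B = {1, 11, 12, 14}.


A = {4, 6, 8, 9, 12, 14}
B = {1, 11, 12, 14}
Region: only in A (not in B)
Elements: {4, 6, 8, 9}

Elements only in A (not in B): {4, 6, 8, 9}


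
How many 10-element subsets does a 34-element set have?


C(n,k) = n! / (k!(n-k)!)
C(34,10) = 34! / (10!24!)
= 131128140

C(34,10) = 131128140


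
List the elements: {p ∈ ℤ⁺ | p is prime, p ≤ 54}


Checking each candidate:
Condition: primes ≤ 54
Result = {2, 3, 5, 7, 11, 13, 17, 19, 23, 29, 31, 37, 41, 43, 47, 53}

{2, 3, 5, 7, 11, 13, 17, 19, 23, 29, 31, 37, 41, 43, 47, 53}


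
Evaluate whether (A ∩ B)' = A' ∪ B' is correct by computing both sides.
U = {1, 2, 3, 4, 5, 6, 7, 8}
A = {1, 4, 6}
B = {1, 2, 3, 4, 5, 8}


LHS: A ∩ B = {1, 4}
(A ∩ B)' = U \ (A ∩ B) = {2, 3, 5, 6, 7, 8}
A' = {2, 3, 5, 7, 8}, B' = {6, 7}
Claimed RHS: A' ∪ B' = {2, 3, 5, 6, 7, 8}
Identity is VALID: LHS = RHS = {2, 3, 5, 6, 7, 8} ✓

Identity is valid. (A ∩ B)' = A' ∪ B' = {2, 3, 5, 6, 7, 8}


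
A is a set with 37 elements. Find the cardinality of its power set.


Number of subsets = 2^n
= 2^37
= 137438953472

|P(A)| = 137438953472


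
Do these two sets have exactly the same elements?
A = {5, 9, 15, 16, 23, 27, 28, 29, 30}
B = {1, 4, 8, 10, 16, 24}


Two sets are equal iff they have exactly the same elements.
A = {5, 9, 15, 16, 23, 27, 28, 29, 30}
B = {1, 4, 8, 10, 16, 24}
Differences: {1, 4, 5, 8, 9, 10, 15, 23, 24, 27, 28, 29, 30}
A ≠ B

No, A ≠ B


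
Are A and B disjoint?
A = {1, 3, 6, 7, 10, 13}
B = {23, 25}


Disjoint means A ∩ B = ∅.
A ∩ B = ∅
A ∩ B = ∅, so A and B are disjoint.

Yes, A and B are disjoint


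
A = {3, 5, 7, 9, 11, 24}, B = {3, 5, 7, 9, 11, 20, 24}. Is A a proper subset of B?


A ⊂ B requires: A ⊆ B AND A ≠ B.
A ⊆ B? Yes
A = B? No
A ⊂ B: Yes (A is a proper subset of B)

Yes, A ⊂ B


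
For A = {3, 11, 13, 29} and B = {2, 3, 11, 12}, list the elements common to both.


A ∩ B = elements in both A and B
A = {3, 11, 13, 29}
B = {2, 3, 11, 12}
A ∩ B = {3, 11}

A ∩ B = {3, 11}


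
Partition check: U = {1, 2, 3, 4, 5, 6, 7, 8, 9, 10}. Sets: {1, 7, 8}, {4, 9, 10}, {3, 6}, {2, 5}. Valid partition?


A partition requires: (1) non-empty parts, (2) pairwise disjoint, (3) union = U
Parts: {1, 7, 8}, {4, 9, 10}, {3, 6}, {2, 5}
Union of parts: {1, 2, 3, 4, 5, 6, 7, 8, 9, 10}
U = {1, 2, 3, 4, 5, 6, 7, 8, 9, 10}
All non-empty? True
Pairwise disjoint? True
Covers U? True

Yes, valid partition


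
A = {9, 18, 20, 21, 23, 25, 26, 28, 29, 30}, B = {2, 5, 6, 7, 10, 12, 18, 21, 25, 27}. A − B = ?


A \ B = elements in A but not in B
A = {9, 18, 20, 21, 23, 25, 26, 28, 29, 30}
B = {2, 5, 6, 7, 10, 12, 18, 21, 25, 27}
Remove from A any elements in B
A \ B = {9, 20, 23, 26, 28, 29, 30}

A \ B = {9, 20, 23, 26, 28, 29, 30}


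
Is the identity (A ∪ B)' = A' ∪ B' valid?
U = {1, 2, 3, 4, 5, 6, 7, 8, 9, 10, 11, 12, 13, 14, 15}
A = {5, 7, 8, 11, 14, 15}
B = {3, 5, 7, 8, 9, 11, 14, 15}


LHS: A ∪ B = {3, 5, 7, 8, 9, 11, 14, 15}
(A ∪ B)' = U \ (A ∪ B) = {1, 2, 4, 6, 10, 12, 13}
A' = {1, 2, 3, 4, 6, 9, 10, 12, 13}, B' = {1, 2, 4, 6, 10, 12, 13}
Claimed RHS: A' ∪ B' = {1, 2, 3, 4, 6, 9, 10, 12, 13}
Identity is INVALID: LHS = {1, 2, 4, 6, 10, 12, 13} but the RHS claimed here equals {1, 2, 3, 4, 6, 9, 10, 12, 13}. The correct form is (A ∪ B)' = A' ∩ B'.

Identity is invalid: (A ∪ B)' = {1, 2, 4, 6, 10, 12, 13} but A' ∪ B' = {1, 2, 3, 4, 6, 9, 10, 12, 13}. The correct De Morgan law is (A ∪ B)' = A' ∩ B'.


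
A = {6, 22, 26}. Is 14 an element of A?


A = {6, 22, 26}
Checking if 14 is in A
14 is not in A → False

14 ∉ A


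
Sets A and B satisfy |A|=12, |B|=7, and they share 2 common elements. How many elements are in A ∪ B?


|A ∪ B| = |A| + |B| - |A ∩ B|
= 12 + 7 - 2
= 17

|A ∪ B| = 17


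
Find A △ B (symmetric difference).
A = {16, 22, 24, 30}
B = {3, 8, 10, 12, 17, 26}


A △ B = (A \ B) ∪ (B \ A) = elements in exactly one of A or B
A \ B = {16, 22, 24, 30}
B \ A = {3, 8, 10, 12, 17, 26}
A △ B = {3, 8, 10, 12, 16, 17, 22, 24, 26, 30}

A △ B = {3, 8, 10, 12, 16, 17, 22, 24, 26, 30}


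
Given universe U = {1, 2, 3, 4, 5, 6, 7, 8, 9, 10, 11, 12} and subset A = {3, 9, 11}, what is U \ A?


Aᶜ = U \ A = elements in U but not in A
U = {1, 2, 3, 4, 5, 6, 7, 8, 9, 10, 11, 12}
A = {3, 9, 11}
Aᶜ = {1, 2, 4, 5, 6, 7, 8, 10, 12}

Aᶜ = {1, 2, 4, 5, 6, 7, 8, 10, 12}


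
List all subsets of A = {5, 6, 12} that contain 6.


A subset of A contains 6 iff the remaining 2 elements form any subset of A \ {6}.
Count: 2^(n-1) = 2^2 = 4
Subsets containing 6: {6}, {5, 6}, {6, 12}, {5, 6, 12}

Subsets containing 6 (4 total): {6}, {5, 6}, {6, 12}, {5, 6, 12}


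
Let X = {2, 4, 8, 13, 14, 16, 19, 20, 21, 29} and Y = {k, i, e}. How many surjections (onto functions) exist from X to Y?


n = |X| = 10, k = |Y| = 3. Surjections via inclusion-exclusion:
S(n,k) = Σ(-1)^i × C(k,i) × (k-i)^n, i=0 to k
i=0: (-1)^0×C(3,0)×3^10 = 59049
i=1: (-1)^1×C(3,1)×2^10 = -3072
i=2: (-1)^2×C(3,2)×1^10 = 3
i=3: (-1)^3×C(3,3)×0^10 = 0
Total = 55980

Number of surjections = 55980


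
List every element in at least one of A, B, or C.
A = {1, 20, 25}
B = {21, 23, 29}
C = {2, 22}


A ∪ B = {1, 20, 21, 23, 25, 29}
(A ∪ B) ∪ C = {1, 2, 20, 21, 22, 23, 25, 29}

A ∪ B ∪ C = {1, 2, 20, 21, 22, 23, 25, 29}


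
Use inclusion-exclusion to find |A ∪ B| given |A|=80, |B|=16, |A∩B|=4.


|A ∪ B| = |A| + |B| - |A ∩ B|
= 80 + 16 - 4
= 92

|A ∪ B| = 92


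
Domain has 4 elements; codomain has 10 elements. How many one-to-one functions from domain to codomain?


An injection sends each of |A| = 4 inputs to a distinct output in B.
# injections = |B|·(|B|-1)·…·(|B|-|A|+1) = 10! / (10 - 4)!
= 10 × 9 × 8 × 7
= 5040

Number of injections = 5040


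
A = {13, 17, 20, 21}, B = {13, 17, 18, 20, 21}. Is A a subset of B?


A ⊆ B means every element of A is in B.
All elements of A are in B.
So A ⊆ B.

Yes, A ⊆ B


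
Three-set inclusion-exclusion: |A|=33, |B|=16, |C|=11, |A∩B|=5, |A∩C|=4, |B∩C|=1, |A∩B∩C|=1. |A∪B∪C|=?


|A∪B∪C| = |A|+|B|+|C| - |A∩B|-|A∩C|-|B∩C| + |A∩B∩C|
= 33+16+11 - 5-4-1 + 1
= 60 - 10 + 1
= 51

|A ∪ B ∪ C| = 51


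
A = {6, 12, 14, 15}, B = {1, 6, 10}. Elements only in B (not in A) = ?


A = {6, 12, 14, 15}
B = {1, 6, 10}
Region: only in B (not in A)
Elements: {1, 10}

Elements only in B (not in A): {1, 10}


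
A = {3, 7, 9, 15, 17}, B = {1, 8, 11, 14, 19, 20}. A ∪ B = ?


A ∪ B = all elements in A or B (or both)
A = {3, 7, 9, 15, 17}
B = {1, 8, 11, 14, 19, 20}
A ∪ B = {1, 3, 7, 8, 9, 11, 14, 15, 17, 19, 20}

A ∪ B = {1, 3, 7, 8, 9, 11, 14, 15, 17, 19, 20}


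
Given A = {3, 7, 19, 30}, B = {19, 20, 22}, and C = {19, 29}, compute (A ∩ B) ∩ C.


A ∩ B = {19}
(A ∩ B) ∩ C = {19}

A ∩ B ∩ C = {19}


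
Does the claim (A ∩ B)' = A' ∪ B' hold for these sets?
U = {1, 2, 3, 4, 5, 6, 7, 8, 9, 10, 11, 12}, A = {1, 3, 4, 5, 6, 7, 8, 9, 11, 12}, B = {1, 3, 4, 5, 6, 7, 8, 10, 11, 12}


LHS: A ∩ B = {1, 3, 4, 5, 6, 7, 8, 11, 12}
(A ∩ B)' = U \ (A ∩ B) = {2, 9, 10}
A' = {2, 10}, B' = {2, 9}
Claimed RHS: A' ∪ B' = {2, 9, 10}
Identity is VALID: LHS = RHS = {2, 9, 10} ✓

Identity is valid. (A ∩ B)' = A' ∪ B' = {2, 9, 10}


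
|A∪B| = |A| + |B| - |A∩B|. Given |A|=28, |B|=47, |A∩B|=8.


|A ∪ B| = |A| + |B| - |A ∩ B|
= 28 + 47 - 8
= 67

|A ∪ B| = 67


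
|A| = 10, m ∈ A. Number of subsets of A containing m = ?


Subsets of A containing m correspond to subsets of A \ {m}, which has 9 elements.
Count = 2^(n-1) = 2^9
= 512

Number of subsets containing m = 512


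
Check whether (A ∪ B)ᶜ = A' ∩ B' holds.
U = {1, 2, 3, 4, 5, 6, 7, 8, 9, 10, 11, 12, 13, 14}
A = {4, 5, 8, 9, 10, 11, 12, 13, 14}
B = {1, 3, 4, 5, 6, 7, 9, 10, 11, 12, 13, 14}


LHS: A ∪ B = {1, 3, 4, 5, 6, 7, 8, 9, 10, 11, 12, 13, 14}
(A ∪ B)' = U \ (A ∪ B) = {2}
A' = {1, 2, 3, 6, 7}, B' = {2, 8}
Claimed RHS: A' ∩ B' = {2}
Identity is VALID: LHS = RHS = {2} ✓

Identity is valid. (A ∪ B)' = A' ∩ B' = {2}


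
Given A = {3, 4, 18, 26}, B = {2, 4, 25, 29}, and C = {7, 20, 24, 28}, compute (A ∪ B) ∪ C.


A ∪ B = {2, 3, 4, 18, 25, 26, 29}
(A ∪ B) ∪ C = {2, 3, 4, 7, 18, 20, 24, 25, 26, 28, 29}

A ∪ B ∪ C = {2, 3, 4, 7, 18, 20, 24, 25, 26, 28, 29}


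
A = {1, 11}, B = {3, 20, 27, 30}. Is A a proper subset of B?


A ⊂ B requires: A ⊆ B AND A ≠ B.
A ⊆ B? No
A ⊄ B, so A is not a proper subset.

No, A is not a proper subset of B


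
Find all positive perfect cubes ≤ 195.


Checking each candidate:
Condition: positive perfect cubes ≤ 195
Result = {1, 8, 27, 64, 125}

{1, 8, 27, 64, 125}


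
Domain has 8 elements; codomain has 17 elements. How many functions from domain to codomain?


Each of |A| = 8 inputs maps to any of |B| = 17 outputs.
# functions = |B|^|A| = 17^8
= 6975757441

Number of functions = 6975757441


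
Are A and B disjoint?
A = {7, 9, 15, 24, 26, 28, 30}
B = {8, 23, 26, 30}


Disjoint means A ∩ B = ∅.
A ∩ B = {26, 30}
A ∩ B ≠ ∅, so A and B are NOT disjoint.

No, A and B are not disjoint (A ∩ B = {26, 30})


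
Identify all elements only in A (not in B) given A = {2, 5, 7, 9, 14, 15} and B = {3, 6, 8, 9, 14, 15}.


A = {2, 5, 7, 9, 14, 15}
B = {3, 6, 8, 9, 14, 15}
Region: only in A (not in B)
Elements: {2, 5, 7}

Elements only in A (not in B): {2, 5, 7}


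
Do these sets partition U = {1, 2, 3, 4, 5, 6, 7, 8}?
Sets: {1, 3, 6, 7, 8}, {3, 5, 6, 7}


A partition requires: (1) non-empty parts, (2) pairwise disjoint, (3) union = U
Parts: {1, 3, 6, 7, 8}, {3, 5, 6, 7}
Union of parts: {1, 3, 5, 6, 7, 8}
U = {1, 2, 3, 4, 5, 6, 7, 8}
All non-empty? True
Pairwise disjoint? False
Covers U? False

No, not a valid partition


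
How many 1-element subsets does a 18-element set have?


C(n,k) = n! / (k!(n-k)!)
C(18,1) = 18! / (1!17!)
= 18

C(18,1) = 18


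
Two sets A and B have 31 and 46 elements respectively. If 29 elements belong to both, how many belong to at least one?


|A ∪ B| = |A| + |B| - |A ∩ B|
= 31 + 46 - 29
= 48

|A ∪ B| = 48


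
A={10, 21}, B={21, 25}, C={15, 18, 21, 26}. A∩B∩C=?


A ∩ B = {21}
(A ∩ B) ∩ C = {21}

A ∩ B ∩ C = {21}


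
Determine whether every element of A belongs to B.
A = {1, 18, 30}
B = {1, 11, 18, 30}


A ⊆ B means every element of A is in B.
All elements of A are in B.
So A ⊆ B.

Yes, A ⊆ B


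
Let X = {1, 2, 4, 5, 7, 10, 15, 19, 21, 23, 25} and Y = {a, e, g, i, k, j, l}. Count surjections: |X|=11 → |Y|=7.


n = |X| = 11, k = |Y| = 7. Surjections via inclusion-exclusion:
S(n,k) = Σ(-1)^i × C(k,i) × (k-i)^n, i=0 to k
i=0: (-1)^0×C(7,0)×7^11 = 1977326743
i=1: (-1)^1×C(7,1)×6^11 = -2539579392
i=2: (-1)^2×C(7,2)×5^11 = 1025390625
i=3: (-1)^3×C(7,3)×4^11 = -146800640
i=4: (-1)^4×C(7,4)×3^11 = 6200145
i=5: (-1)^5×C(7,5)×2^11 = -43008
i=6: (-1)^6×C(7,6)×1^11 = 7
i=7: (-1)^7×C(7,7)×0^11 = 0
Total = 322494480

Number of surjections = 322494480


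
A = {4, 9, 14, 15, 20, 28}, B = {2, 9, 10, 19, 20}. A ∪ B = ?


A ∪ B = all elements in A or B (or both)
A = {4, 9, 14, 15, 20, 28}
B = {2, 9, 10, 19, 20}
A ∪ B = {2, 4, 9, 10, 14, 15, 19, 20, 28}

A ∪ B = {2, 4, 9, 10, 14, 15, 19, 20, 28}


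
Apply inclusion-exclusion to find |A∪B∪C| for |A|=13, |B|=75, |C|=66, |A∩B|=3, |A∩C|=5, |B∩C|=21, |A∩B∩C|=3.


|A∪B∪C| = |A|+|B|+|C| - |A∩B|-|A∩C|-|B∩C| + |A∩B∩C|
= 13+75+66 - 3-5-21 + 3
= 154 - 29 + 3
= 128

|A ∪ B ∪ C| = 128


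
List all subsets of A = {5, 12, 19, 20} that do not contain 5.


A subset of A that omits 5 is a subset of A \ {5}, so there are 2^(n-1) = 2^3 = 8 of them.
Subsets excluding 5: ∅, {12}, {19}, {20}, {12, 19}, {12, 20}, {19, 20}, {12, 19, 20}

Subsets excluding 5 (8 total): ∅, {12}, {19}, {20}, {12, 19}, {12, 20}, {19, 20}, {12, 19, 20}


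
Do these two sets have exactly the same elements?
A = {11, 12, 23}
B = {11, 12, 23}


Two sets are equal iff they have exactly the same elements.
A = {11, 12, 23}
B = {11, 12, 23}
Same elements → A = B

Yes, A = B


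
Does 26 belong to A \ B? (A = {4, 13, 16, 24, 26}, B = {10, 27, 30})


A = {4, 13, 16, 24, 26}, B = {10, 27, 30}
A \ B = elements in A but not in B
A \ B = {4, 13, 16, 24, 26}
Checking if 26 ∈ A \ B
26 is in A \ B → True

26 ∈ A \ B


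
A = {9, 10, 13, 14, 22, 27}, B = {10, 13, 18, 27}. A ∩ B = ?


A ∩ B = elements in both A and B
A = {9, 10, 13, 14, 22, 27}
B = {10, 13, 18, 27}
A ∩ B = {10, 13, 27}

A ∩ B = {10, 13, 27}


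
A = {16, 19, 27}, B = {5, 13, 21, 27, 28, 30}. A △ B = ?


A △ B = (A \ B) ∪ (B \ A) = elements in exactly one of A or B
A \ B = {16, 19}
B \ A = {5, 13, 21, 28, 30}
A △ B = {5, 13, 16, 19, 21, 28, 30}

A △ B = {5, 13, 16, 19, 21, 28, 30}


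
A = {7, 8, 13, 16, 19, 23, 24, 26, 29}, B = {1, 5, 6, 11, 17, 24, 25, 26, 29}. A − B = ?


A \ B = elements in A but not in B
A = {7, 8, 13, 16, 19, 23, 24, 26, 29}
B = {1, 5, 6, 11, 17, 24, 25, 26, 29}
Remove from A any elements in B
A \ B = {7, 8, 13, 16, 19, 23}

A \ B = {7, 8, 13, 16, 19, 23}


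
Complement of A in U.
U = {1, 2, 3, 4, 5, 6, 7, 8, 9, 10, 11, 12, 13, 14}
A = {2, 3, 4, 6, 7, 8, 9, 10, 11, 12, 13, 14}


Aᶜ = U \ A = elements in U but not in A
U = {1, 2, 3, 4, 5, 6, 7, 8, 9, 10, 11, 12, 13, 14}
A = {2, 3, 4, 6, 7, 8, 9, 10, 11, 12, 13, 14}
Aᶜ = {1, 5}

Aᶜ = {1, 5}


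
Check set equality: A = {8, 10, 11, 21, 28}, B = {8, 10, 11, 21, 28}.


Two sets are equal iff they have exactly the same elements.
A = {8, 10, 11, 21, 28}
B = {8, 10, 11, 21, 28}
Same elements → A = B

Yes, A = B


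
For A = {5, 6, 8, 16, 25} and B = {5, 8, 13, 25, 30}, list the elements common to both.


A ∩ B = elements in both A and B
A = {5, 6, 8, 16, 25}
B = {5, 8, 13, 25, 30}
A ∩ B = {5, 8, 25}

A ∩ B = {5, 8, 25}


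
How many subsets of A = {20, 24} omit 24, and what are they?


A subset of A that omits 24 is a subset of A \ {24}, so there are 2^(n-1) = 2^1 = 2 of them.
Subsets excluding 24: ∅, {20}

Subsets excluding 24 (2 total): ∅, {20}


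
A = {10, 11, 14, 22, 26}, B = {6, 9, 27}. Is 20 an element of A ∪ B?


A = {10, 11, 14, 22, 26}, B = {6, 9, 27}
A ∪ B = all elements in A or B
A ∪ B = {6, 9, 10, 11, 14, 22, 26, 27}
Checking if 20 ∈ A ∪ B
20 is not in A ∪ B → False

20 ∉ A ∪ B


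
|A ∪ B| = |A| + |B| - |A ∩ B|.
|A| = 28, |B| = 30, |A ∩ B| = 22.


|A ∪ B| = |A| + |B| - |A ∩ B|
= 28 + 30 - 22
= 36

|A ∪ B| = 36


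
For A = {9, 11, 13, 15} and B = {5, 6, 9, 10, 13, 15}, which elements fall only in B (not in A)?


A = {9, 11, 13, 15}
B = {5, 6, 9, 10, 13, 15}
Region: only in B (not in A)
Elements: {5, 6, 10}

Elements only in B (not in A): {5, 6, 10}


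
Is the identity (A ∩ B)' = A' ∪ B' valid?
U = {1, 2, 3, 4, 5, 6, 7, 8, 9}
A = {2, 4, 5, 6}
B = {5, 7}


LHS: A ∩ B = {5}
(A ∩ B)' = U \ (A ∩ B) = {1, 2, 3, 4, 6, 7, 8, 9}
A' = {1, 3, 7, 8, 9}, B' = {1, 2, 3, 4, 6, 8, 9}
Claimed RHS: A' ∪ B' = {1, 2, 3, 4, 6, 7, 8, 9}
Identity is VALID: LHS = RHS = {1, 2, 3, 4, 6, 7, 8, 9} ✓

Identity is valid. (A ∩ B)' = A' ∪ B' = {1, 2, 3, 4, 6, 7, 8, 9}


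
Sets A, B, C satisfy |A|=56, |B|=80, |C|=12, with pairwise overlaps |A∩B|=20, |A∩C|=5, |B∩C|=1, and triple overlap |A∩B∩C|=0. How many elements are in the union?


|A∪B∪C| = |A|+|B|+|C| - |A∩B|-|A∩C|-|B∩C| + |A∩B∩C|
= 56+80+12 - 20-5-1 + 0
= 148 - 26 + 0
= 122

|A ∪ B ∪ C| = 122


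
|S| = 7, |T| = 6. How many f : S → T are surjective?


n = |S| = 7, k = |T| = 6. Surjections via inclusion-exclusion:
S(n,k) = Σ(-1)^i × C(k,i) × (k-i)^n, i=0 to k
i=0: (-1)^0×C(6,0)×6^7 = 279936
i=1: (-1)^1×C(6,1)×5^7 = -468750
i=2: (-1)^2×C(6,2)×4^7 = 245760
i=3: (-1)^3×C(6,3)×3^7 = -43740
i=4: (-1)^4×C(6,4)×2^7 = 1920
i=5: (-1)^5×C(6,5)×1^7 = -6
i=6: (-1)^6×C(6,6)×0^7 = 0
Total = 15120

Number of surjections = 15120


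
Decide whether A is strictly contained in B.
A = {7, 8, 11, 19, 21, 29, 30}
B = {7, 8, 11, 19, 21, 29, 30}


A ⊂ B requires: A ⊆ B AND A ≠ B.
A ⊆ B? Yes
A = B? Yes
A = B, so A is not a PROPER subset.

No, A is not a proper subset of B


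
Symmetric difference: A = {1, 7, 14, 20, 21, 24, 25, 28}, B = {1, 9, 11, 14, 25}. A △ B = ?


A △ B = (A \ B) ∪ (B \ A) = elements in exactly one of A or B
A \ B = {7, 20, 21, 24, 28}
B \ A = {9, 11}
A △ B = {7, 9, 11, 20, 21, 24, 28}

A △ B = {7, 9, 11, 20, 21, 24, 28}


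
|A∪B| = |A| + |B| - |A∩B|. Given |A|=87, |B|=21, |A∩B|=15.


|A ∪ B| = |A| + |B| - |A ∩ B|
= 87 + 21 - 15
= 93

|A ∪ B| = 93


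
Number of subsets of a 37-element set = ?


Number of subsets = 2^n
= 2^37
= 137438953472

|P(A)| = 137438953472


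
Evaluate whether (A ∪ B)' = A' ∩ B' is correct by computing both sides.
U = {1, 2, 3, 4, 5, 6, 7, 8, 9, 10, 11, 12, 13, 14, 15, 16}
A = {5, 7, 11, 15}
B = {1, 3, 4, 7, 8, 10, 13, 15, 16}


LHS: A ∪ B = {1, 3, 4, 5, 7, 8, 10, 11, 13, 15, 16}
(A ∪ B)' = U \ (A ∪ B) = {2, 6, 9, 12, 14}
A' = {1, 2, 3, 4, 6, 8, 9, 10, 12, 13, 14, 16}, B' = {2, 5, 6, 9, 11, 12, 14}
Claimed RHS: A' ∩ B' = {2, 6, 9, 12, 14}
Identity is VALID: LHS = RHS = {2, 6, 9, 12, 14} ✓

Identity is valid. (A ∪ B)' = A' ∩ B' = {2, 6, 9, 12, 14}


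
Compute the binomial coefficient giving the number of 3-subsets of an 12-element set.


C(n,k) = n! / (k!(n-k)!)
C(12,3) = 12! / (3!9!)
= 220

C(12,3) = 220


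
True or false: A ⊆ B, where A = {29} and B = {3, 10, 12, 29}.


A ⊆ B means every element of A is in B.
All elements of A are in B.
So A ⊆ B.

Yes, A ⊆ B


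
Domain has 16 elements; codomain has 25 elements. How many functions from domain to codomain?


Each of |A| = 16 inputs maps to any of |B| = 25 outputs.
# functions = |B|^|A| = 25^16
= 23283064365386962890625

Number of functions = 23283064365386962890625


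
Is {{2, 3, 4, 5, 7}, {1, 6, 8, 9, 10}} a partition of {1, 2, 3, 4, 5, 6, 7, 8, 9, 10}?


A partition requires: (1) non-empty parts, (2) pairwise disjoint, (3) union = U
Parts: {2, 3, 4, 5, 7}, {1, 6, 8, 9, 10}
Union of parts: {1, 2, 3, 4, 5, 6, 7, 8, 9, 10}
U = {1, 2, 3, 4, 5, 6, 7, 8, 9, 10}
All non-empty? True
Pairwise disjoint? True
Covers U? True

Yes, valid partition


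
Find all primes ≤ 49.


Checking each candidate:
Condition: primes ≤ 49
Result = {2, 3, 5, 7, 11, 13, 17, 19, 23, 29, 31, 37, 41, 43, 47}

{2, 3, 5, 7, 11, 13, 17, 19, 23, 29, 31, 37, 41, 43, 47}


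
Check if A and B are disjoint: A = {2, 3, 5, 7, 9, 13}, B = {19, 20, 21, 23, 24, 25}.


Disjoint means A ∩ B = ∅.
A ∩ B = ∅
A ∩ B = ∅, so A and B are disjoint.

Yes, A and B are disjoint


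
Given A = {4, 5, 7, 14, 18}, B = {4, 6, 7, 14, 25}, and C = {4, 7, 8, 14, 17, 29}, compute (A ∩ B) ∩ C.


A ∩ B = {4, 7, 14}
(A ∩ B) ∩ C = {4, 7, 14}

A ∩ B ∩ C = {4, 7, 14}


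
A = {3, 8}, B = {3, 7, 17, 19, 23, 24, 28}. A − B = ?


A \ B = elements in A but not in B
A = {3, 8}
B = {3, 7, 17, 19, 23, 24, 28}
Remove from A any elements in B
A \ B = {8}

A \ B = {8}


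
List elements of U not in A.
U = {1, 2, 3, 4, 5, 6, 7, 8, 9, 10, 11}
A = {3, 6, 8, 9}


Aᶜ = U \ A = elements in U but not in A
U = {1, 2, 3, 4, 5, 6, 7, 8, 9, 10, 11}
A = {3, 6, 8, 9}
Aᶜ = {1, 2, 4, 5, 7, 10, 11}

Aᶜ = {1, 2, 4, 5, 7, 10, 11}


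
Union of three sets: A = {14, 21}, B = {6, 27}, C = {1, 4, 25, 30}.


A ∪ B = {6, 14, 21, 27}
(A ∪ B) ∪ C = {1, 4, 6, 14, 21, 25, 27, 30}

A ∪ B ∪ C = {1, 4, 6, 14, 21, 25, 27, 30}


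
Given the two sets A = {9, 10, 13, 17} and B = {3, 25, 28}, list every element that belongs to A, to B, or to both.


A ∪ B = all elements in A or B (or both)
A = {9, 10, 13, 17}
B = {3, 25, 28}
A ∪ B = {3, 9, 10, 13, 17, 25, 28}

A ∪ B = {3, 9, 10, 13, 17, 25, 28}


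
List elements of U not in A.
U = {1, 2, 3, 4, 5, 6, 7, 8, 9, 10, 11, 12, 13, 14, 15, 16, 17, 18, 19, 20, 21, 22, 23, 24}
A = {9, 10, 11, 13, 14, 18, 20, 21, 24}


Aᶜ = U \ A = elements in U but not in A
U = {1, 2, 3, 4, 5, 6, 7, 8, 9, 10, 11, 12, 13, 14, 15, 16, 17, 18, 19, 20, 21, 22, 23, 24}
A = {9, 10, 11, 13, 14, 18, 20, 21, 24}
Aᶜ = {1, 2, 3, 4, 5, 6, 7, 8, 12, 15, 16, 17, 19, 22, 23}

Aᶜ = {1, 2, 3, 4, 5, 6, 7, 8, 12, 15, 16, 17, 19, 22, 23}


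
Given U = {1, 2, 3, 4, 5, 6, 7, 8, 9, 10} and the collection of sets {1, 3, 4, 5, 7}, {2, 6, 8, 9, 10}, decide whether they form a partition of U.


A partition requires: (1) non-empty parts, (2) pairwise disjoint, (3) union = U
Parts: {1, 3, 4, 5, 7}, {2, 6, 8, 9, 10}
Union of parts: {1, 2, 3, 4, 5, 6, 7, 8, 9, 10}
U = {1, 2, 3, 4, 5, 6, 7, 8, 9, 10}
All non-empty? True
Pairwise disjoint? True
Covers U? True

Yes, valid partition


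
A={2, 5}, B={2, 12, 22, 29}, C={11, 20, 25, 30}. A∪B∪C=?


A ∪ B = {2, 5, 12, 22, 29}
(A ∪ B) ∪ C = {2, 5, 11, 12, 20, 22, 25, 29, 30}

A ∪ B ∪ C = {2, 5, 11, 12, 20, 22, 25, 29, 30}


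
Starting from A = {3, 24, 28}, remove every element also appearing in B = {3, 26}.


A \ B = elements in A but not in B
A = {3, 24, 28}
B = {3, 26}
Remove from A any elements in B
A \ B = {24, 28}

A \ B = {24, 28}


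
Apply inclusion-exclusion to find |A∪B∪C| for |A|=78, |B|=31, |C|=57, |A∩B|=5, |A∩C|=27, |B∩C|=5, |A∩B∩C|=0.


|A∪B∪C| = |A|+|B|+|C| - |A∩B|-|A∩C|-|B∩C| + |A∩B∩C|
= 78+31+57 - 5-27-5 + 0
= 166 - 37 + 0
= 129

|A ∪ B ∪ C| = 129


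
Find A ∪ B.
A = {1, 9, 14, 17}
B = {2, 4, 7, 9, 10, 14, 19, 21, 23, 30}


A ∪ B = all elements in A or B (or both)
A = {1, 9, 14, 17}
B = {2, 4, 7, 9, 10, 14, 19, 21, 23, 30}
A ∪ B = {1, 2, 4, 7, 9, 10, 14, 17, 19, 21, 23, 30}

A ∪ B = {1, 2, 4, 7, 9, 10, 14, 17, 19, 21, 23, 30}


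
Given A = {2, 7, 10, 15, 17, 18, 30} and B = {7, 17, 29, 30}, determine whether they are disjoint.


Disjoint means A ∩ B = ∅.
A ∩ B = {7, 17, 30}
A ∩ B ≠ ∅, so A and B are NOT disjoint.

No, A and B are not disjoint (A ∩ B = {7, 17, 30})


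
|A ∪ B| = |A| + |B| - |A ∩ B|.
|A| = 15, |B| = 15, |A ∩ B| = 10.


|A ∪ B| = |A| + |B| - |A ∩ B|
= 15 + 15 - 10
= 20

|A ∪ B| = 20


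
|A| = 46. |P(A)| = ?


Number of subsets = 2^n
= 2^46
= 70368744177664

|P(A)| = 70368744177664


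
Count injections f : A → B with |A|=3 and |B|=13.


An injection sends each of |A| = 3 inputs to a distinct output in B.
# injections = |B|·(|B|-1)·…·(|B|-|A|+1) = 13! / (13 - 3)!
= 13 × 12 × 11
= 1716

Number of injections = 1716


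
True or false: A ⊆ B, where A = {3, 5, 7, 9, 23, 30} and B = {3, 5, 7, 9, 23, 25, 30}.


A ⊆ B means every element of A is in B.
All elements of A are in B.
So A ⊆ B.

Yes, A ⊆ B


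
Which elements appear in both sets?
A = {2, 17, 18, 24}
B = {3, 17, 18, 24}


A ∩ B = elements in both A and B
A = {2, 17, 18, 24}
B = {3, 17, 18, 24}
A ∩ B = {17, 18, 24}

A ∩ B = {17, 18, 24}


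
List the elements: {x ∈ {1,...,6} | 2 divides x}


Checking each candidate:
Condition: multiples of 2 in {1,...,6}
Result = {2, 4, 6}

{2, 4, 6}


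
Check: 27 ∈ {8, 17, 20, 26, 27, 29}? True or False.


A = {8, 17, 20, 26, 27, 29}
Checking if 27 is in A
27 is in A → True

27 ∈ A


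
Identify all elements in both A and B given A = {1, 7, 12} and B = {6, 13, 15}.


A = {1, 7, 12}
B = {6, 13, 15}
Region: in both A and B
Elements: ∅

Elements in both A and B: ∅


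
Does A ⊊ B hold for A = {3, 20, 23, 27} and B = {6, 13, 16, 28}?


A ⊂ B requires: A ⊆ B AND A ≠ B.
A ⊆ B? No
A ⊄ B, so A is not a proper subset.

No, A is not a proper subset of B


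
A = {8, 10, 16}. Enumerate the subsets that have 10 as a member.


A subset of A contains 10 iff the remaining 2 elements form any subset of A \ {10}.
Count: 2^(n-1) = 2^2 = 4
Subsets containing 10: {10}, {8, 10}, {10, 16}, {8, 10, 16}

Subsets containing 10 (4 total): {10}, {8, 10}, {10, 16}, {8, 10, 16}


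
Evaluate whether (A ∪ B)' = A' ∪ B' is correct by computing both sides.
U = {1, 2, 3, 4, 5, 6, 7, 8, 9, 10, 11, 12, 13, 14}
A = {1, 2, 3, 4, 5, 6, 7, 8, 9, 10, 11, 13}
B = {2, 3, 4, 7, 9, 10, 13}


LHS: A ∪ B = {1, 2, 3, 4, 5, 6, 7, 8, 9, 10, 11, 13}
(A ∪ B)' = U \ (A ∪ B) = {12, 14}
A' = {12, 14}, B' = {1, 5, 6, 8, 11, 12, 14}
Claimed RHS: A' ∪ B' = {1, 5, 6, 8, 11, 12, 14}
Identity is INVALID: LHS = {12, 14} but the RHS claimed here equals {1, 5, 6, 8, 11, 12, 14}. The correct form is (A ∪ B)' = A' ∩ B'.

Identity is invalid: (A ∪ B)' = {12, 14} but A' ∪ B' = {1, 5, 6, 8, 11, 12, 14}. The correct De Morgan law is (A ∪ B)' = A' ∩ B'.


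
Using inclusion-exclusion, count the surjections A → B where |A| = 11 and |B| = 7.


n = |A| = 11, k = |B| = 7. Surjections via inclusion-exclusion:
S(n,k) = Σ(-1)^i × C(k,i) × (k-i)^n, i=0 to k
i=0: (-1)^0×C(7,0)×7^11 = 1977326743
i=1: (-1)^1×C(7,1)×6^11 = -2539579392
i=2: (-1)^2×C(7,2)×5^11 = 1025390625
i=3: (-1)^3×C(7,3)×4^11 = -146800640
i=4: (-1)^4×C(7,4)×3^11 = 6200145
i=5: (-1)^5×C(7,5)×2^11 = -43008
i=6: (-1)^6×C(7,6)×1^11 = 7
i=7: (-1)^7×C(7,7)×0^11 = 0
Total = 322494480

Number of surjections = 322494480


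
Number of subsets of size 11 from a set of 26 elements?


C(n,k) = n! / (k!(n-k)!)
C(26,11) = 26! / (11!15!)
= 7726160

C(26,11) = 7726160


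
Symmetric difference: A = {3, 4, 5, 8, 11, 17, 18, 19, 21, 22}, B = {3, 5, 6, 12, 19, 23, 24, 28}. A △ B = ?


A △ B = (A \ B) ∪ (B \ A) = elements in exactly one of A or B
A \ B = {4, 8, 11, 17, 18, 21, 22}
B \ A = {6, 12, 23, 24, 28}
A △ B = {4, 6, 8, 11, 12, 17, 18, 21, 22, 23, 24, 28}

A △ B = {4, 6, 8, 11, 12, 17, 18, 21, 22, 23, 24, 28}


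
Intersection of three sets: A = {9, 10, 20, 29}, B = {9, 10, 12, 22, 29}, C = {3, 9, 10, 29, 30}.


A ∩ B = {9, 10, 29}
(A ∩ B) ∩ C = {9, 10, 29}

A ∩ B ∩ C = {9, 10, 29}


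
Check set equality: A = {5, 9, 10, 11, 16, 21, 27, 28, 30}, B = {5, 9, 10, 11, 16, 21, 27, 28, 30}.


Two sets are equal iff they have exactly the same elements.
A = {5, 9, 10, 11, 16, 21, 27, 28, 30}
B = {5, 9, 10, 11, 16, 21, 27, 28, 30}
Same elements → A = B

Yes, A = B


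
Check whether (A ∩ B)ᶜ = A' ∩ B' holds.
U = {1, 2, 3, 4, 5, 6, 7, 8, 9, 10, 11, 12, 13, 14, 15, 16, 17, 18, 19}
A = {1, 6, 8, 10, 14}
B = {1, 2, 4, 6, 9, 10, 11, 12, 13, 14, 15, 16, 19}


LHS: A ∩ B = {1, 6, 10, 14}
(A ∩ B)' = U \ (A ∩ B) = {2, 3, 4, 5, 7, 8, 9, 11, 12, 13, 15, 16, 17, 18, 19}
A' = {2, 3, 4, 5, 7, 9, 11, 12, 13, 15, 16, 17, 18, 19}, B' = {3, 5, 7, 8, 17, 18}
Claimed RHS: A' ∩ B' = {3, 5, 7, 17, 18}
Identity is INVALID: LHS = {2, 3, 4, 5, 7, 8, 9, 11, 12, 13, 15, 16, 17, 18, 19} but the RHS claimed here equals {3, 5, 7, 17, 18}. The correct form is (A ∩ B)' = A' ∪ B'.

Identity is invalid: (A ∩ B)' = {2, 3, 4, 5, 7, 8, 9, 11, 12, 13, 15, 16, 17, 18, 19} but A' ∩ B' = {3, 5, 7, 17, 18}. The correct De Morgan law is (A ∩ B)' = A' ∪ B'.


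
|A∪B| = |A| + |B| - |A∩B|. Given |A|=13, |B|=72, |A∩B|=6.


|A ∪ B| = |A| + |B| - |A ∩ B|
= 13 + 72 - 6
= 79

|A ∪ B| = 79


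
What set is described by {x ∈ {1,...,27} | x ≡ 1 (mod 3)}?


Checking each candidate:
Condition: x in {1,...,27} with x ≡ 1 (mod 3)
Result = {1, 4, 7, 10, 13, 16, 19, 22, 25}

{1, 4, 7, 10, 13, 16, 19, 22, 25}


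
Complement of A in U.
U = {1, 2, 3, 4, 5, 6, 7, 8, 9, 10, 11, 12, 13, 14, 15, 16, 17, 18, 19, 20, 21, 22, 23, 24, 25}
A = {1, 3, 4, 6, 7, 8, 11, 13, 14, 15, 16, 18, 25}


Aᶜ = U \ A = elements in U but not in A
U = {1, 2, 3, 4, 5, 6, 7, 8, 9, 10, 11, 12, 13, 14, 15, 16, 17, 18, 19, 20, 21, 22, 23, 24, 25}
A = {1, 3, 4, 6, 7, 8, 11, 13, 14, 15, 16, 18, 25}
Aᶜ = {2, 5, 9, 10, 12, 17, 19, 20, 21, 22, 23, 24}

Aᶜ = {2, 5, 9, 10, 12, 17, 19, 20, 21, 22, 23, 24}


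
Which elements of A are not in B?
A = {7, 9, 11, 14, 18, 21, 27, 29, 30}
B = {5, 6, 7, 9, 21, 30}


A \ B = elements in A but not in B
A = {7, 9, 11, 14, 18, 21, 27, 29, 30}
B = {5, 6, 7, 9, 21, 30}
Remove from A any elements in B
A \ B = {11, 14, 18, 27, 29}

A \ B = {11, 14, 18, 27, 29}


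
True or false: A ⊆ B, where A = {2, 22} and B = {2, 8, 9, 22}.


A ⊆ B means every element of A is in B.
All elements of A are in B.
So A ⊆ B.

Yes, A ⊆ B


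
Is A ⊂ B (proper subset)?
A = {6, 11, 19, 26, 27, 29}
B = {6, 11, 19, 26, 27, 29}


A ⊂ B requires: A ⊆ B AND A ≠ B.
A ⊆ B? Yes
A = B? Yes
A = B, so A is not a PROPER subset.

No, A is not a proper subset of B


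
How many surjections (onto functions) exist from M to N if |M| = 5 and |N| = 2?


n = |M| = 5, k = |N| = 2. Surjections via inclusion-exclusion:
S(n,k) = Σ(-1)^i × C(k,i) × (k-i)^n, i=0 to k
i=0: (-1)^0×C(2,0)×2^5 = 32
i=1: (-1)^1×C(2,1)×1^5 = -2
i=2: (-1)^2×C(2,2)×0^5 = 0
Total = 30

Number of surjections = 30


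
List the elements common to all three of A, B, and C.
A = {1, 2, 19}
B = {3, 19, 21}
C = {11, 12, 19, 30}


A ∩ B = {19}
(A ∩ B) ∩ C = {19}

A ∩ B ∩ C = {19}


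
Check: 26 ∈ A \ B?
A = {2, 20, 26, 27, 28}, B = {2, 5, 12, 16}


A = {2, 20, 26, 27, 28}, B = {2, 5, 12, 16}
A \ B = elements in A but not in B
A \ B = {20, 26, 27, 28}
Checking if 26 ∈ A \ B
26 is in A \ B → True

26 ∈ A \ B


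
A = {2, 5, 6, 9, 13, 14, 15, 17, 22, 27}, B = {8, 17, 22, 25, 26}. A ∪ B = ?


A ∪ B = all elements in A or B (or both)
A = {2, 5, 6, 9, 13, 14, 15, 17, 22, 27}
B = {8, 17, 22, 25, 26}
A ∪ B = {2, 5, 6, 8, 9, 13, 14, 15, 17, 22, 25, 26, 27}

A ∪ B = {2, 5, 6, 8, 9, 13, 14, 15, 17, 22, 25, 26, 27}


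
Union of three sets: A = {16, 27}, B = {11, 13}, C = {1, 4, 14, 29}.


A ∪ B = {11, 13, 16, 27}
(A ∪ B) ∪ C = {1, 4, 11, 13, 14, 16, 27, 29}

A ∪ B ∪ C = {1, 4, 11, 13, 14, 16, 27, 29}


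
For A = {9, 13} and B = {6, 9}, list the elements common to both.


A ∩ B = elements in both A and B
A = {9, 13}
B = {6, 9}
A ∩ B = {9}

A ∩ B = {9}


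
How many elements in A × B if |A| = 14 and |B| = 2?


|A × B| = |A| × |B|
= 14 × 2
= 28

|A × B| = 28


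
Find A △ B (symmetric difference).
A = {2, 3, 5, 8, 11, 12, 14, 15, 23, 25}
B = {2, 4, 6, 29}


A △ B = (A \ B) ∪ (B \ A) = elements in exactly one of A or B
A \ B = {3, 5, 8, 11, 12, 14, 15, 23, 25}
B \ A = {4, 6, 29}
A △ B = {3, 4, 5, 6, 8, 11, 12, 14, 15, 23, 25, 29}

A △ B = {3, 4, 5, 6, 8, 11, 12, 14, 15, 23, 25, 29}


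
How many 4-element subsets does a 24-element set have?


C(n,k) = n! / (k!(n-k)!)
C(24,4) = 24! / (4!20!)
= 10626

C(24,4) = 10626


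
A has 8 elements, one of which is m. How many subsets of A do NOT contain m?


Subsets of A avoiding m are subsets of A \ {m}, which has 7 elements.
Count = 2^(n-1) = 2^7
= 128

Number of subsets avoiding m = 128


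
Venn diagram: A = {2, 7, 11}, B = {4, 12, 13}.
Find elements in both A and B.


A = {2, 7, 11}
B = {4, 12, 13}
Region: in both A and B
Elements: ∅

Elements in both A and B: ∅


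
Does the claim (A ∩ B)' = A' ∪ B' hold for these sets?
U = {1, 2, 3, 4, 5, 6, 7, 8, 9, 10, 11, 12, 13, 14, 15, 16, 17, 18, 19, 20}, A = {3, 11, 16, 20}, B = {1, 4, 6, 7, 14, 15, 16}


LHS: A ∩ B = {16}
(A ∩ B)' = U \ (A ∩ B) = {1, 2, 3, 4, 5, 6, 7, 8, 9, 10, 11, 12, 13, 14, 15, 17, 18, 19, 20}
A' = {1, 2, 4, 5, 6, 7, 8, 9, 10, 12, 13, 14, 15, 17, 18, 19}, B' = {2, 3, 5, 8, 9, 10, 11, 12, 13, 17, 18, 19, 20}
Claimed RHS: A' ∪ B' = {1, 2, 3, 4, 5, 6, 7, 8, 9, 10, 11, 12, 13, 14, 15, 17, 18, 19, 20}
Identity is VALID: LHS = RHS = {1, 2, 3, 4, 5, 6, 7, 8, 9, 10, 11, 12, 13, 14, 15, 17, 18, 19, 20} ✓

Identity is valid. (A ∩ B)' = A' ∪ B' = {1, 2, 3, 4, 5, 6, 7, 8, 9, 10, 11, 12, 13, 14, 15, 17, 18, 19, 20}


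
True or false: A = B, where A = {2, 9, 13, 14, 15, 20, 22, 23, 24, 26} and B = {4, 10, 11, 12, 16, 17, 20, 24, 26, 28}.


Two sets are equal iff they have exactly the same elements.
A = {2, 9, 13, 14, 15, 20, 22, 23, 24, 26}
B = {4, 10, 11, 12, 16, 17, 20, 24, 26, 28}
Differences: {2, 4, 9, 10, 11, 12, 13, 14, 15, 16, 17, 22, 23, 28}
A ≠ B

No, A ≠ B


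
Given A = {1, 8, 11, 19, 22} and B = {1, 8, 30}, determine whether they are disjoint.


Disjoint means A ∩ B = ∅.
A ∩ B = {1, 8}
A ∩ B ≠ ∅, so A and B are NOT disjoint.

No, A and B are not disjoint (A ∩ B = {1, 8})


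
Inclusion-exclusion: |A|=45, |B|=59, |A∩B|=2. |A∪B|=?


|A ∪ B| = |A| + |B| - |A ∩ B|
= 45 + 59 - 2
= 102

|A ∪ B| = 102


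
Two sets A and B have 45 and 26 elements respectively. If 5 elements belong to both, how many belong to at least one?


|A ∪ B| = |A| + |B| - |A ∩ B|
= 45 + 26 - 5
= 66

|A ∪ B| = 66


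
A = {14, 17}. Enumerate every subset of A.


|A| = 2, so |P(A)| = 2^2 = 4
Enumerate subsets by cardinality (0 to 2):
∅, {14}, {17}, {14, 17}

P(A) has 4 subsets: ∅, {14}, {17}, {14, 17}


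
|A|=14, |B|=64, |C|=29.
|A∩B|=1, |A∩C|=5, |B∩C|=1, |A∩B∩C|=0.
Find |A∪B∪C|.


|A∪B∪C| = |A|+|B|+|C| - |A∩B|-|A∩C|-|B∩C| + |A∩B∩C|
= 14+64+29 - 1-5-1 + 0
= 107 - 7 + 0
= 100

|A ∪ B ∪ C| = 100


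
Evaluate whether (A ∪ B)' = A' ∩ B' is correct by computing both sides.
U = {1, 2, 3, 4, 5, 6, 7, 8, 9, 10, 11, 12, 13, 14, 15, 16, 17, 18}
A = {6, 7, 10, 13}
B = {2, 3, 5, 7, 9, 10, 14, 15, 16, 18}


LHS: A ∪ B = {2, 3, 5, 6, 7, 9, 10, 13, 14, 15, 16, 18}
(A ∪ B)' = U \ (A ∪ B) = {1, 4, 8, 11, 12, 17}
A' = {1, 2, 3, 4, 5, 8, 9, 11, 12, 14, 15, 16, 17, 18}, B' = {1, 4, 6, 8, 11, 12, 13, 17}
Claimed RHS: A' ∩ B' = {1, 4, 8, 11, 12, 17}
Identity is VALID: LHS = RHS = {1, 4, 8, 11, 12, 17} ✓

Identity is valid. (A ∪ B)' = A' ∩ B' = {1, 4, 8, 11, 12, 17}


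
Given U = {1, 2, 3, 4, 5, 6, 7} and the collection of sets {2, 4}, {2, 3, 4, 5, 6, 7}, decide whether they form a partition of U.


A partition requires: (1) non-empty parts, (2) pairwise disjoint, (3) union = U
Parts: {2, 4}, {2, 3, 4, 5, 6, 7}
Union of parts: {2, 3, 4, 5, 6, 7}
U = {1, 2, 3, 4, 5, 6, 7}
All non-empty? True
Pairwise disjoint? False
Covers U? False

No, not a valid partition


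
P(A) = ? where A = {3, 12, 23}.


|A| = 3, so |P(A)| = 2^3 = 8
Enumerate subsets by cardinality (0 to 3):
∅, {3}, {12}, {23}, {3, 12}, {3, 23}, {12, 23}, {3, 12, 23}

P(A) has 8 subsets: ∅, {3}, {12}, {23}, {3, 12}, {3, 23}, {12, 23}, {3, 12, 23}


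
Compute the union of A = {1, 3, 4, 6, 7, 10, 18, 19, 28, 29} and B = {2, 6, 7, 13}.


A ∪ B = all elements in A or B (or both)
A = {1, 3, 4, 6, 7, 10, 18, 19, 28, 29}
B = {2, 6, 7, 13}
A ∪ B = {1, 2, 3, 4, 6, 7, 10, 13, 18, 19, 28, 29}

A ∪ B = {1, 2, 3, 4, 6, 7, 10, 13, 18, 19, 28, 29}


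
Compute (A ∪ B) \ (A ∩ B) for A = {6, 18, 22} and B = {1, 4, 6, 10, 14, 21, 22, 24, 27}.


A △ B = (A \ B) ∪ (B \ A) = elements in exactly one of A or B
A \ B = {18}
B \ A = {1, 4, 10, 14, 21, 24, 27}
A △ B = {1, 4, 10, 14, 18, 21, 24, 27}

A △ B = {1, 4, 10, 14, 18, 21, 24, 27}


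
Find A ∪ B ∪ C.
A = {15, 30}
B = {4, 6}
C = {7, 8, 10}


A ∪ B = {4, 6, 15, 30}
(A ∪ B) ∪ C = {4, 6, 7, 8, 10, 15, 30}

A ∪ B ∪ C = {4, 6, 7, 8, 10, 15, 30}


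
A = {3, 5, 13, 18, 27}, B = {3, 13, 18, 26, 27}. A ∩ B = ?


A ∩ B = elements in both A and B
A = {3, 5, 13, 18, 27}
B = {3, 13, 18, 26, 27}
A ∩ B = {3, 13, 18, 27}

A ∩ B = {3, 13, 18, 27}


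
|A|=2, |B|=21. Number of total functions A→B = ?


Each of |A| = 2 inputs maps to any of |B| = 21 outputs.
# functions = |B|^|A| = 21^2
= 441

Number of functions = 441


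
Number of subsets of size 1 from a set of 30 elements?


C(n,k) = n! / (k!(n-k)!)
C(30,1) = 30! / (1!29!)
= 30

C(30,1) = 30


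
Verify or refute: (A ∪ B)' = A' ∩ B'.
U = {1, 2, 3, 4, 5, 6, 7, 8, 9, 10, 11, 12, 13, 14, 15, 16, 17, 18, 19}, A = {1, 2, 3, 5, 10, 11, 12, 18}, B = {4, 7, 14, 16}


LHS: A ∪ B = {1, 2, 3, 4, 5, 7, 10, 11, 12, 14, 16, 18}
(A ∪ B)' = U \ (A ∪ B) = {6, 8, 9, 13, 15, 17, 19}
A' = {4, 6, 7, 8, 9, 13, 14, 15, 16, 17, 19}, B' = {1, 2, 3, 5, 6, 8, 9, 10, 11, 12, 13, 15, 17, 18, 19}
Claimed RHS: A' ∩ B' = {6, 8, 9, 13, 15, 17, 19}
Identity is VALID: LHS = RHS = {6, 8, 9, 13, 15, 17, 19} ✓

Identity is valid. (A ∪ B)' = A' ∩ B' = {6, 8, 9, 13, 15, 17, 19}


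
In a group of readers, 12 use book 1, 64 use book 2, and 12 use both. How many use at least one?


|A ∪ B| = |A| + |B| - |A ∩ B|
= 12 + 64 - 12
= 64

|A ∪ B| = 64


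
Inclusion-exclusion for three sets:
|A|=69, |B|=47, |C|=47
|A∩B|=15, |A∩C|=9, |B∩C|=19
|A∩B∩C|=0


|A∪B∪C| = |A|+|B|+|C| - |A∩B|-|A∩C|-|B∩C| + |A∩B∩C|
= 69+47+47 - 15-9-19 + 0
= 163 - 43 + 0
= 120

|A ∪ B ∪ C| = 120


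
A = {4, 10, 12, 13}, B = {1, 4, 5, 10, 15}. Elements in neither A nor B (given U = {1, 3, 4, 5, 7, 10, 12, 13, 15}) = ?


A = {4, 10, 12, 13}
B = {1, 4, 5, 10, 15}
Region: in neither A nor B (given U = {1, 3, 4, 5, 7, 10, 12, 13, 15})
Elements: {3, 7}

Elements in neither A nor B (given U = {1, 3, 4, 5, 7, 10, 12, 13, 15}): {3, 7}


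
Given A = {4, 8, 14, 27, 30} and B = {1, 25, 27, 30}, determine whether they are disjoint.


Disjoint means A ∩ B = ∅.
A ∩ B = {27, 30}
A ∩ B ≠ ∅, so A and B are NOT disjoint.

No, A and B are not disjoint (A ∩ B = {27, 30})


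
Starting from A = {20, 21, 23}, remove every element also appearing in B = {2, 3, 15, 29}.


A \ B = elements in A but not in B
A = {20, 21, 23}
B = {2, 3, 15, 29}
Remove from A any elements in B
A \ B = {20, 21, 23}

A \ B = {20, 21, 23}


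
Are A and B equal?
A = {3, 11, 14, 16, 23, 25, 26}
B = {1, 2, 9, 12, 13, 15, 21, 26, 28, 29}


Two sets are equal iff they have exactly the same elements.
A = {3, 11, 14, 16, 23, 25, 26}
B = {1, 2, 9, 12, 13, 15, 21, 26, 28, 29}
Differences: {1, 2, 3, 9, 11, 12, 13, 14, 15, 16, 21, 23, 25, 28, 29}
A ≠ B

No, A ≠ B


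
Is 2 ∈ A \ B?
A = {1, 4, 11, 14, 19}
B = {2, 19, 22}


A = {1, 4, 11, 14, 19}, B = {2, 19, 22}
A \ B = elements in A but not in B
A \ B = {1, 4, 11, 14}
Checking if 2 ∈ A \ B
2 is not in A \ B → False

2 ∉ A \ B
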